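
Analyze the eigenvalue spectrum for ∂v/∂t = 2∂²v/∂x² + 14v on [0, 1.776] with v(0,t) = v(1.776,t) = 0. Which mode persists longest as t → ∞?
Eigenvalues: λₙ = 2n²π²/1.776² - 14.
First three modes:
  n=1: λ₁ = 2π²/1.776² - 14 ≈ -7.742
  n=2: λ₂ = 8π²/1.776² - 14 ≈ 11.032
  n=3: λ₃ = 18π²/1.776² - 14 ≈ 42.323
Since 2π²/1.776² ≈ 6.258 < 14, λ₁ < 0.
The n=1 mode grows fastest (−λₙ is largest for n=1) → dominates.
Asymptotic: v ~ c₁ sin(πx/1.776) e^{7.742t} (exponential growth at rate −λ₁ ≈ 7.742).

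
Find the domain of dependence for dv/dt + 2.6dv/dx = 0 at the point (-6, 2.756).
A single point: x = -13.1656. The characteristic through (-6, 2.756) is x - 2.6t = const, so x = -6 - 2.6·2.756 = -13.1656.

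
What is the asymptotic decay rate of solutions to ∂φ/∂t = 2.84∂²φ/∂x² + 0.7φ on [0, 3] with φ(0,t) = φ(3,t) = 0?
Eigenvalues: λₙ = 2.84n²π²/3² - 0.7.
First three modes:
  n=1: λ₁ = 2.84π²/3² - 0.7 ≈ 2.414
  n=2: λ₂ = 11.36π²/3² - 0.7 ≈ 11.758
  n=3: λ₃ = 25.56π²/3² - 0.7 ≈ 27.33
Since 2.84π²/3² ≈ 3.114 > 0.7, all λₙ > 0.
The n=1 mode decays slowest → dominates as t → ∞.
Asymptotic: φ ~ c₁ sin(πx/3) e^{-λ₁t} with decay rate λ₁ ≈ 2.414.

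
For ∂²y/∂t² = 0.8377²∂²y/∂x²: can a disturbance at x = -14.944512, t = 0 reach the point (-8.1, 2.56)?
No. The domain of dependence is [-10.244512, -5.955488], and -14.944512 is outside this interval.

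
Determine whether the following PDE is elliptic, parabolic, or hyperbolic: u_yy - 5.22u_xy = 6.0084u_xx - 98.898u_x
Rewriting in standard form: -6.0084u_xx - 5.22u_xy + u_yy + 98.898u_x = 0. Coefficients: A = -6.0084, B = -5.22, C = 1. B² - 4AC = 51.282, which is positive, so the equation is hyperbolic.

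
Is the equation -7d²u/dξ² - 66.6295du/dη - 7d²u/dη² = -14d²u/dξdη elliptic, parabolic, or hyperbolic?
Rewriting in standard form: -7d²u/dξ² + 14d²u/dξdη - 7d²u/dη² - 66.6295du/dη = 0. Computing B² - 4AC with A = -7, B = 14, C = -7: discriminant = 0 (zero). Answer: parabolic.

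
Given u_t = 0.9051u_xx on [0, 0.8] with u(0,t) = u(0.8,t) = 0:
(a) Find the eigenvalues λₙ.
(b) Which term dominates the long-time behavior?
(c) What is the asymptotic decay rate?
Eigenvalues: λₙ = 0.9051n²π²/0.8².
First three modes:
  n=1: λ₁ = 0.9051π²/0.8² ≈ 13.958
  n=2: λ₂ = 3.6204π²/0.8² ≈ 55.831 (4× faster decay)
  n=3: λ₃ = 8.1459π²/0.8² ≈ 125.62 (9× faster decay)
As t → ∞, higher modes decay exponentially faster. The n=1 mode dominates: u ~ c₁ sin(πx/0.8) e^{-λ₁t}.
Decay rate: λ₁ = 0.9051π²/0.8² ≈ 13.958.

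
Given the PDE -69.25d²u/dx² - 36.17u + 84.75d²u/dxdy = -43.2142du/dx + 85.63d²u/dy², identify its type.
Rewriting in standard form: -69.25d²u/dx² + 84.75d²u/dxdy - 85.63d²u/dy² + 43.2142du/dx - 36.17u = 0. The second-order coefficients are A = -69.25, B = 84.75, C = -85.63. Since B² - 4AC = -16536.9475 < 0, this is an elliptic PDE.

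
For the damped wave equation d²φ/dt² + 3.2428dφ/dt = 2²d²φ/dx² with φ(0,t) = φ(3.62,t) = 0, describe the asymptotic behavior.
φ → 0. Damping (γ=3.2428) dissipates energy; oscillations decay exponentially.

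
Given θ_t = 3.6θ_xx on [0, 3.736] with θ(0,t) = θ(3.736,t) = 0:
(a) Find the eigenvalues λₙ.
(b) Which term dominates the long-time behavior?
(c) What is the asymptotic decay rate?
Eigenvalues: λₙ = 3.6n²π²/3.736².
First three modes:
  n=1: λ₁ = 3.6π²/3.736² ≈ 2.546
  n=2: λ₂ = 14.4π²/3.736² ≈ 10.182 (4× faster decay)
  n=3: λ₃ = 32.4π²/3.736² ≈ 22.91 (9× faster decay)
As t → ∞, higher modes decay exponentially faster. The n=1 mode dominates: θ ~ c₁ sin(πx/3.736) e^{-λ₁t}.
Decay rate: λ₁ = 3.6π²/3.736² ≈ 2.546.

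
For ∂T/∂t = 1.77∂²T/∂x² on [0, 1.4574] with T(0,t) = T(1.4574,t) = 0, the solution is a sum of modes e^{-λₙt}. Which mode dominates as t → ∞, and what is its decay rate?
Eigenvalues: λₙ = 1.77n²π²/1.4574².
First three modes:
  n=1: λ₁ = 1.77π²/1.4574² ≈ 8.225
  n=2: λ₂ = 7.08π²/1.4574² ≈ 32.898 (4× faster decay)
  n=3: λ₃ = 15.93π²/1.4574² ≈ 74.022 (9× faster decay)
As t → ∞, higher modes decay exponentially faster. The n=1 mode dominates: T ~ c₁ sin(πx/1.4574) e^{-λ₁t}.
Decay rate: λ₁ = 1.77π²/1.4574² ≈ 8.225.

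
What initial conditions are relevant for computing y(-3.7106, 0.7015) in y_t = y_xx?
The entire real line. The heat equation has infinite propagation speed: any initial disturbance instantly affects all points (though exponentially small far away).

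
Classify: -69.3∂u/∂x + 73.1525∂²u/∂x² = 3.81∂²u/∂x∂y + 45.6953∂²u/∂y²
Rewriting in standard form: 73.1525∂²u/∂x² - 3.81∂²u/∂x∂y - 45.6953∂²u/∂y² - 69.3∂u/∂x = 0. Hyperbolic (discriminant = 13385.417833).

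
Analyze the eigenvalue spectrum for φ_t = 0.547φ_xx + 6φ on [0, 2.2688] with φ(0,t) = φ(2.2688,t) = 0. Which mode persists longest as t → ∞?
Eigenvalues: λₙ = 0.547n²π²/2.2688² - 6.
First three modes:
  n=1: λ₁ = 0.547π²/2.2688² - 6 ≈ -4.951
  n=2: λ₂ = 2.188π²/2.2688² - 6 ≈ -1.805
  n=3: λ₃ = 4.923π²/2.2688² - 6 ≈ 3.439
Since 0.547π²/2.2688² ≈ 1.049 < 6, λ₁ < 0.
The n=1 mode grows fastest (−λₙ is largest for n=1) → dominates.
Asymptotic: φ ~ c₁ sin(πx/2.2688) e^{4.951t} (exponential growth at rate −λ₁ ≈ 4.951).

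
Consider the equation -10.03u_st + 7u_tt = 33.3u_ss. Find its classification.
Rewriting in standard form: -33.3u_ss - 10.03u_st + 7u_tt = 0. Hyperbolic. (A = -33.3, B = -10.03, C = 7 gives B² - 4AC = 1033.0009.)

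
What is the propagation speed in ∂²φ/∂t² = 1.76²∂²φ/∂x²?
Speed = 1.76. Information travels along characteristics x = x₀ ± 1.76t.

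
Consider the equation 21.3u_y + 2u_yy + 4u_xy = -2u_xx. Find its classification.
Rewriting in standard form: 2u_xx + 4u_xy + 2u_yy + 21.3u_y = 0. Parabolic. (A = 2, B = 4, C = 2 gives B² - 4AC = 0.)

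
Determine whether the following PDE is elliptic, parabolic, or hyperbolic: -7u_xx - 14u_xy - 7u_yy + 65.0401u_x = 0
Coefficients: A = -7, B = -14, C = -7. B² - 4AC = 0, which is zero, so the equation is parabolic.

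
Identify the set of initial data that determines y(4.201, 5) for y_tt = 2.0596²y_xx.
Domain of dependence: [-6.097, 14.499]. Signals travel at speed 2.0596, so data within |x - 4.201| ≤ 2.0596·5 = 10.298 can reach the point.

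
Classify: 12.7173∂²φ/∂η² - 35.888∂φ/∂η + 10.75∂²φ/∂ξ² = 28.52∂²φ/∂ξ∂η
Rewriting in standard form: 10.75∂²φ/∂ξ² - 28.52∂²φ/∂ξ∂η + 12.7173∂²φ/∂η² - 35.888∂φ/∂η = 0. Hyperbolic (discriminant = 266.5465).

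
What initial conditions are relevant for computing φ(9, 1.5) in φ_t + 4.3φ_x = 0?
A single point: x = 2.55. The characteristic through (9, 1.5) is x - 4.3t = const, so x = 9 - 4.3·1.5 = 2.55.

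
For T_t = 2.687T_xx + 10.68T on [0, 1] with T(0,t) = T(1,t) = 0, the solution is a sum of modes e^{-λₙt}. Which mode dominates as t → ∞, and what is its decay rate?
Eigenvalues: λₙ = 2.687n²π²/1² - 10.68.
First three modes:
  n=1: λ₁ = 2.687π² - 10.68 ≈ 15.84
  n=2: λ₂ = 10.748π² - 10.68 ≈ 95.399
  n=3: λ₃ = 24.183π² - 10.68 ≈ 227.997
Since 2.687π² ≈ 26.52 > 10.68, all λₙ > 0.
The n=1 mode decays slowest → dominates as t → ∞.
Asymptotic: T ~ c₁ sin(πx/1) e^{-λ₁t} with decay rate λ₁ ≈ 15.84.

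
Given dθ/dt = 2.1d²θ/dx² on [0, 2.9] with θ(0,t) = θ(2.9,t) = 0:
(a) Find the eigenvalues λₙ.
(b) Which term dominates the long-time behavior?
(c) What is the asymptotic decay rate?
Eigenvalues: λₙ = 2.1n²π²/2.9².
First three modes:
  n=1: λ₁ = 2.1π²/2.9² ≈ 2.464
  n=2: λ₂ = 8.4π²/2.9² ≈ 9.858 (4× faster decay)
  n=3: λ₃ = 18.9π²/2.9² ≈ 22.18 (9× faster decay)
As t → ∞, higher modes decay exponentially faster. The n=1 mode dominates: θ ~ c₁ sin(πx/2.9) e^{-λ₁t}.
Decay rate: λ₁ = 2.1π²/2.9² ≈ 2.464.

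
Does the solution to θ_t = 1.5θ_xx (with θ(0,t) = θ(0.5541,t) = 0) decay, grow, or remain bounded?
θ → 0. Heat diffuses out through both boundaries.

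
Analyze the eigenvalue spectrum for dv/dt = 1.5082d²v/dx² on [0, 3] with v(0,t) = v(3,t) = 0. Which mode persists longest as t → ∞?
Eigenvalues: λₙ = 1.5082n²π²/3².
First three modes:
  n=1: λ₁ = 1.5082π²/3² ≈ 1.654
  n=2: λ₂ = 6.0328π²/3² ≈ 6.616 (4× faster decay)
  n=3: λ₃ = 13.5738π²/3² ≈ 14.885 (9× faster decay)
As t → ∞, higher modes decay exponentially faster. The n=1 mode dominates: v ~ c₁ sin(πx/3) e^{-λ₁t}.
Decay rate: λ₁ = 1.5082π²/3² ≈ 1.654.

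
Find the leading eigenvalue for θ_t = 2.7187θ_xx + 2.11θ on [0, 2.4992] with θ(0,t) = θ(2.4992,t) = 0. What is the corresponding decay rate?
Eigenvalues: λₙ = 2.7187n²π²/2.4992² - 2.11.
First three modes:
  n=1: λ₁ = 2.7187π²/2.4992² - 2.11 ≈ 2.186
  n=2: λ₂ = 10.8748π²/2.4992² - 2.11 ≈ 15.074
  n=3: λ₃ = 24.4683π²/2.4992² - 2.11 ≈ 36.554
Since 2.7187π²/2.4992² ≈ 4.296 > 2.11, all λₙ > 0.
The n=1 mode decays slowest → dominates as t → ∞.
Asymptotic: θ ~ c₁ sin(πx/2.4992) e^{-λ₁t} with decay rate λ₁ ≈ 2.186.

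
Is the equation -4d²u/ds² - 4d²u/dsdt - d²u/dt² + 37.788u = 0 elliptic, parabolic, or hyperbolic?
Computing B² - 4AC with A = -4, B = -4, C = -1: discriminant = 0 (zero). Answer: parabolic.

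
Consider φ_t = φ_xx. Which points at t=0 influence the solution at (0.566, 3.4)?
The entire real line. The heat equation has infinite propagation speed: any initial disturbance instantly affects all points (though exponentially small far away).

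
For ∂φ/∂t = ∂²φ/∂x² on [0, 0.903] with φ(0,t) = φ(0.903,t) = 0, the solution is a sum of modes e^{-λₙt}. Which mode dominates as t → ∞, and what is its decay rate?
Eigenvalues: λₙ = n²π²/0.903².
First three modes:
  n=1: λ₁ = π²/0.903² ≈ 12.104
  n=2: λ₂ = 4π²/0.903² ≈ 48.415 (4× faster decay)
  n=3: λ₃ = 9π²/0.903² ≈ 108.935 (9× faster decay)
As t → ∞, higher modes decay exponentially faster. The n=1 mode dominates: φ ~ c₁ sin(πx/0.903) e^{-λ₁t}.
Decay rate: λ₁ = π²/0.903² ≈ 12.104.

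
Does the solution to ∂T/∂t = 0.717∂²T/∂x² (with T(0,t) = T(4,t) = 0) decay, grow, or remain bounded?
T → 0. Heat diffuses out through both boundaries.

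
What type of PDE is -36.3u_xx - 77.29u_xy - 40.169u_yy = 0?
With A = -36.3, B = -77.29, C = -40.169, the discriminant is 141.2053. This is a hyperbolic PDE.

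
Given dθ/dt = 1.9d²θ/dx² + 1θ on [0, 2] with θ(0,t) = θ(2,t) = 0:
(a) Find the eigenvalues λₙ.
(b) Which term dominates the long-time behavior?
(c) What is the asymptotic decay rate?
Eigenvalues: λₙ = 1.9n²π²/2² - 1.
First three modes:
  n=1: λ₁ = 1.9π²/2² - 1 ≈ 3.688
  n=2: λ₂ = 7.6π²/2² - 1 ≈ 17.752
  n=3: λ₃ = 17.1π²/2² - 1 ≈ 41.193
Since 1.9π²/2² ≈ 4.688 > 1, all λₙ > 0.
The n=1 mode decays slowest → dominates as t → ∞.
Asymptotic: θ ~ c₁ sin(πx/2) e^{-λ₁t} with decay rate λ₁ ≈ 3.688.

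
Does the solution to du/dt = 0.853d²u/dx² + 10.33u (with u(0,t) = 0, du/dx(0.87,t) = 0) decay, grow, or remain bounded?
u grows unboundedly. Reaction dominates diffusion (r=10.33 > κπ²/(4L²)≈2.78); solution grows exponentially.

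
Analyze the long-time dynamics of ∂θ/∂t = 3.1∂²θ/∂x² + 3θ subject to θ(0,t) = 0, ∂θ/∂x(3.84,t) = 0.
Long-time behavior: θ grows unboundedly. Reaction dominates diffusion (r=3 > κπ²/(4L²)≈0.52); solution grows exponentially.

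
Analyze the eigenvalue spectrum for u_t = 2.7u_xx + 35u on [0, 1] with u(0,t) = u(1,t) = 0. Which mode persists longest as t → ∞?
Eigenvalues: λₙ = 2.7n²π²/1² - 35.
First three modes:
  n=1: λ₁ = 2.7π² - 35 ≈ -8.352
  n=2: λ₂ = 10.8π² - 35 ≈ 71.592
  n=3: λ₃ = 24.3π² - 35 ≈ 204.831
Since 2.7π² ≈ 26.648 < 35, λ₁ < 0.
The n=1 mode grows fastest (−λₙ is largest for n=1) → dominates.
Asymptotic: u ~ c₁ sin(πx/1) e^{8.352t} (exponential growth at rate −λ₁ ≈ 8.352).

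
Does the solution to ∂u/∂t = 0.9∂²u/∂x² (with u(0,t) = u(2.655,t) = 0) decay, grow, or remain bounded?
u → 0. Heat diffuses out through both boundaries.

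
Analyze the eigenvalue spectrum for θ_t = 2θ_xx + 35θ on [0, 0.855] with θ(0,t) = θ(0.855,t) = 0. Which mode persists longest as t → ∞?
Eigenvalues: λₙ = 2n²π²/0.855² - 35.
First three modes:
  n=1: λ₁ = 2π²/0.855² - 35 ≈ -7.998
  n=2: λ₂ = 8π²/0.855² - 35 ≈ 73.008
  n=3: λ₃ = 18π²/0.855² - 35 ≈ 208.019
Since 2π²/0.855² ≈ 27.002 < 35, λ₁ < 0.
The n=1 mode grows fastest (−λₙ is largest for n=1) → dominates.
Asymptotic: θ ~ c₁ sin(πx/0.855) e^{7.998t} (exponential growth at rate −λ₁ ≈ 7.998).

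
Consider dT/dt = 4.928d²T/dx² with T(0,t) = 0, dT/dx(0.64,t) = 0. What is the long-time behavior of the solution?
As t → ∞, T → 0. Heat escapes through the Dirichlet boundary.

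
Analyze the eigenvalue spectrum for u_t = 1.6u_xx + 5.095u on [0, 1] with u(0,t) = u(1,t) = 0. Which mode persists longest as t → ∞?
Eigenvalues: λₙ = 1.6n²π²/1² - 5.095.
First three modes:
  n=1: λ₁ = 1.6π² - 5.095 ≈ 10.696
  n=2: λ₂ = 6.4π² - 5.095 ≈ 58.07
  n=3: λ₃ = 14.4π² - 5.095 ≈ 137.027
Since 1.6π² ≈ 15.791 > 5.095, all λₙ > 0.
The n=1 mode decays slowest → dominates as t → ∞.
Asymptotic: u ~ c₁ sin(πx/1) e^{-λ₁t} with decay rate λ₁ ≈ 10.696.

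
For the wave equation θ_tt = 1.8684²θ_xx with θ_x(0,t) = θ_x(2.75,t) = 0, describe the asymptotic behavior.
θ oscillates about a mean that drifts linearly in t (generically unbounded; no decay). There is no damping, so the nonconstant modes persist as standing waves (energy conserved, no decay). But with Neumann conditions at both ends the constant mode has eigenvalue 0: the spatial mean M(t) of θ satisfies M'' = 0, so M(t) = M(0) + M'(0)·t. Unless the initial velocity has zero mean (∫θ_t(x,0)dx = 0), the solution grows linearly in t (unbounded, though not exponentially); if it does have zero mean, the solution stays bounded and simply oscillates.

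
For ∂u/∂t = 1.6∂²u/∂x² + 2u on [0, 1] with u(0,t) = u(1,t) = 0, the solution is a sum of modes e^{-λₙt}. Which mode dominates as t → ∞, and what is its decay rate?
Eigenvalues: λₙ = 1.6n²π²/1² - 2.
First three modes:
  n=1: λ₁ = 1.6π² - 2 ≈ 13.791
  n=2: λ₂ = 6.4π² - 2 ≈ 61.165
  n=3: λ₃ = 14.4π² - 2 ≈ 140.122
Since 1.6π² ≈ 15.791 > 2, all λₙ > 0.
The n=1 mode decays slowest → dominates as t → ∞.
Asymptotic: u ~ c₁ sin(πx/1) e^{-λ₁t} with decay rate λ₁ ≈ 13.791.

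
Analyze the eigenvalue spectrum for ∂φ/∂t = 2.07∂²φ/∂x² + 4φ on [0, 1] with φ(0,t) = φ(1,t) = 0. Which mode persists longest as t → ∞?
Eigenvalues: λₙ = 2.07n²π²/1² - 4.
First three modes:
  n=1: λ₁ = 2.07π² - 4 ≈ 16.43
  n=2: λ₂ = 8.28π² - 4 ≈ 77.72
  n=3: λ₃ = 18.63π² - 4 ≈ 179.871
Since 2.07π² ≈ 20.43 > 4, all λₙ > 0.
The n=1 mode decays slowest → dominates as t → ∞.
Asymptotic: φ ~ c₁ sin(πx/1) e^{-λ₁t} with decay rate λ₁ ≈ 16.43.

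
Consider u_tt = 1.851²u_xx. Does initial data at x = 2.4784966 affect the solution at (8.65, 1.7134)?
No. The domain of dependence is [5.4784966, 11.8215034], and 2.4784966 is outside this interval.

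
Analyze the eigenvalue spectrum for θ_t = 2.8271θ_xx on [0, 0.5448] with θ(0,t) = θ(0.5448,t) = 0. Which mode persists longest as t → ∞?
Eigenvalues: λₙ = 2.8271n²π²/0.5448².
First three modes:
  n=1: λ₁ = 2.8271π²/0.5448² ≈ 94.008
  n=2: λ₂ = 11.3084π²/0.5448² ≈ 376.034 (4× faster decay)
  n=3: λ₃ = 25.4439π²/0.5448² ≈ 846.076 (9× faster decay)
As t → ∞, higher modes decay exponentially faster. The n=1 mode dominates: θ ~ c₁ sin(πx/0.5448) e^{-λ₁t}.
Decay rate: λ₁ = 2.8271π²/0.5448² ≈ 94.008.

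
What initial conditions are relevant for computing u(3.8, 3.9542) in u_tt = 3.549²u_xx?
Domain of dependence: [-10.2334558, 17.8334558]. Signals travel at speed 3.549, so data within |x - 3.8| ≤ 3.549·3.9542 = 14.0334558 can reach the point.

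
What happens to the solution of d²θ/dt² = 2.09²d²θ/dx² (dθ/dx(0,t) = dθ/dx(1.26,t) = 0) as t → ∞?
θ oscillates about a mean that drifts linearly in t (generically unbounded; no decay). There is no damping, so the nonconstant modes persist as standing waves (energy conserved, no decay). But with Neumann conditions at both ends the constant mode has eigenvalue 0: the spatial mean M(t) of θ satisfies M'' = 0, so M(t) = M(0) + M'(0)·t. Unless the initial velocity has zero mean (∫θ_t(x,0)dx = 0), the solution grows linearly in t (unbounded, though not exponentially); if it does have zero mean, the solution stays bounded and simply oscillates.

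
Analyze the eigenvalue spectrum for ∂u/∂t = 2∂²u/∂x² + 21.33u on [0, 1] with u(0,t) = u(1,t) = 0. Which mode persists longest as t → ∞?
Eigenvalues: λₙ = 2n²π²/1² - 21.33.
First three modes:
  n=1: λ₁ = 2π² - 21.33 ≈ -1.591
  n=2: λ₂ = 8π² - 21.33 ≈ 57.627
  n=3: λ₃ = 18π² - 21.33 ≈ 156.323
Since 2π² ≈ 19.739 < 21.33, λ₁ < 0.
The n=1 mode grows fastest (−λₙ is largest for n=1) → dominates.
Asymptotic: u ~ c₁ sin(πx/1) e^{1.591t} (exponential growth at rate −λ₁ ≈ 1.591).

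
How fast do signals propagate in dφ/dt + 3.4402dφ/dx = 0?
Speed = 3.4402. Information travels along x - 3.4402t = const (rightward).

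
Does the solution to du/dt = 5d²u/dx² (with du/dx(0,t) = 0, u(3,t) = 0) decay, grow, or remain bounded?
u → 0. Heat escapes through the Dirichlet boundary.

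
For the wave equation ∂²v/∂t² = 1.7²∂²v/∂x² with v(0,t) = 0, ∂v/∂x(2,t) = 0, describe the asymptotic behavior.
v oscillates (no decay). Energy is conserved; the solution oscillates indefinitely as standing waves.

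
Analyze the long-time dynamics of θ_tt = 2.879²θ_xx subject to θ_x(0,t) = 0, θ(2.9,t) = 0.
Long-time behavior: θ oscillates (no decay). Energy is conserved; the solution oscillates indefinitely as standing waves.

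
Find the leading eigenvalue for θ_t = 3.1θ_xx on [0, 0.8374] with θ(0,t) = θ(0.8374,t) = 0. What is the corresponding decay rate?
Eigenvalues: λₙ = 3.1n²π²/0.8374².
First three modes:
  n=1: λ₁ = 3.1π²/0.8374² ≈ 43.631
  n=2: λ₂ = 12.4π²/0.8374² ≈ 174.524 (4× faster decay)
  n=3: λ₃ = 27.9π²/0.8374² ≈ 392.679 (9× faster decay)
As t → ∞, higher modes decay exponentially faster. The n=1 mode dominates: θ ~ c₁ sin(πx/0.8374) e^{-λ₁t}.
Decay rate: λ₁ = 3.1π²/0.8374² ≈ 43.631.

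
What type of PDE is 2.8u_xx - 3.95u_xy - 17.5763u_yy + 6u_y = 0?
With A = 2.8, B = -3.95, C = -17.5763, the discriminant is 212.45706. This is a hyperbolic PDE.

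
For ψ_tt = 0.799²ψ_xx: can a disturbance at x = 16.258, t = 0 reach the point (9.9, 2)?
No. The domain of dependence is [8.302, 11.498], and 16.258 is outside this interval.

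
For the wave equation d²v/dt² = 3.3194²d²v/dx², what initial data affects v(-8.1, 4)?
Domain of dependence: [-21.3776, 5.1776]. Signals travel at speed 3.3194, so data within |x - -8.1| ≤ 3.3194·4 = 13.2776 can reach the point.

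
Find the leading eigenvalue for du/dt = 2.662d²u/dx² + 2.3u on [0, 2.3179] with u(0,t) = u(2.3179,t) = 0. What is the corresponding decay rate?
Eigenvalues: λₙ = 2.662n²π²/2.3179² - 2.3.
First three modes:
  n=1: λ₁ = 2.662π²/2.3179² - 2.3 ≈ 2.59
  n=2: λ₂ = 10.648π²/2.3179² - 2.3 ≈ 17.26
  n=3: λ₃ = 23.958π²/2.3179² - 2.3 ≈ 41.711
Since 2.662π²/2.3179² ≈ 4.89 > 2.3, all λₙ > 0.
The n=1 mode decays slowest → dominates as t → ∞.
Asymptotic: u ~ c₁ sin(πx/2.3179) e^{-λ₁t} with decay rate λ₁ ≈ 2.59.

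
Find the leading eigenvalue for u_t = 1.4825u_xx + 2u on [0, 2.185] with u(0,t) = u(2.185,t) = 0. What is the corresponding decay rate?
Eigenvalues: λₙ = 1.4825n²π²/2.185² - 2.
First three modes:
  n=1: λ₁ = 1.4825π²/2.185² - 2 ≈ 1.065
  n=2: λ₂ = 5.93π²/2.185² - 2 ≈ 10.259
  n=3: λ₃ = 13.3425π²/2.185² - 2 ≈ 25.583
Since 1.4825π²/2.185² ≈ 3.065 > 2, all λₙ > 0.
The n=1 mode decays slowest → dominates as t → ∞.
Asymptotic: u ~ c₁ sin(πx/2.185) e^{-λ₁t} with decay rate λ₁ ≈ 1.065.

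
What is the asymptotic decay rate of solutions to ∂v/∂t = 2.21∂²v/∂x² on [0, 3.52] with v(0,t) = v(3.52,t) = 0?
Eigenvalues: λₙ = 2.21n²π²/3.52².
First three modes:
  n=1: λ₁ = 2.21π²/3.52² ≈ 1.76
  n=2: λ₂ = 8.84π²/3.52² ≈ 7.042 (4× faster decay)
  n=3: λ₃ = 19.89π²/3.52² ≈ 15.843 (9× faster decay)
As t → ∞, higher modes decay exponentially faster. The n=1 mode dominates: v ~ c₁ sin(πx/3.52) e^{-λ₁t}.
Decay rate: λ₁ = 2.21π²/3.52² ≈ 1.76.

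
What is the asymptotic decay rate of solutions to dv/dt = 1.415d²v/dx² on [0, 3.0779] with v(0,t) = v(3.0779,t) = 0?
Eigenvalues: λₙ = 1.415n²π²/3.0779².
First three modes:
  n=1: λ₁ = 1.415π²/3.0779² ≈ 1.474
  n=2: λ₂ = 5.66π²/3.0779² ≈ 5.897 (4× faster decay)
  n=3: λ₃ = 12.735π²/3.0779² ≈ 13.268 (9× faster decay)
As t → ∞, higher modes decay exponentially faster. The n=1 mode dominates: v ~ c₁ sin(πx/3.0779) e^{-λ₁t}.
Decay rate: λ₁ = 1.415π²/3.0779² ≈ 1.474.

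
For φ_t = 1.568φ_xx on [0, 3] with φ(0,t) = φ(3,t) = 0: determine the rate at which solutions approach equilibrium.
Eigenvalues: λₙ = 1.568n²π²/3².
First three modes:
  n=1: λ₁ = 1.568π²/3² ≈ 1.72
  n=2: λ₂ = 6.272π²/3² ≈ 6.878 (4× faster decay)
  n=3: λ₃ = 14.112π²/3² ≈ 15.476 (9× faster decay)
As t → ∞, higher modes decay exponentially faster. The n=1 mode dominates: φ ~ c₁ sin(πx/3) e^{-λ₁t}.
Decay rate: λ₁ = 1.568π²/3² ≈ 1.72.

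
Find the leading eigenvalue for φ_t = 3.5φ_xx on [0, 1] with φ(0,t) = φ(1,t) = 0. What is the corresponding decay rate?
Eigenvalues: λₙ = 3.5n²π².
First three modes:
  n=1: λ₁ = 3.5π² ≈ 34.544
  n=2: λ₂ = 14π² ≈ 138.174 (4× faster decay)
  n=3: λ₃ = 31.5π² ≈ 310.893 (9× faster decay)
As t → ∞, higher modes decay exponentially faster. The n=1 mode dominates: φ ~ c₁ sin(πx) e^{-λ₁t}.
Decay rate: λ₁ = 3.5π² ≈ 34.544.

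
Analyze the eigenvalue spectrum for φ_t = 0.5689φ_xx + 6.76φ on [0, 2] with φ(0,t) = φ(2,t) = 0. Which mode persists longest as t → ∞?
Eigenvalues: λₙ = 0.5689n²π²/2² - 6.76.
First three modes:
  n=1: λ₁ = 0.5689π²/2² - 6.76 ≈ -5.356
  n=2: λ₂ = 2.2756π²/2² - 6.76 ≈ -1.145
  n=3: λ₃ = 5.1201π²/2² - 6.76 ≈ 5.873
Since 0.5689π²/2² ≈ 1.404 < 6.76, λ₁ < 0.
The n=1 mode grows fastest (−λₙ is largest for n=1) → dominates.
Asymptotic: φ ~ c₁ sin(πx/2) e^{5.356t} (exponential growth at rate −λ₁ ≈ 5.356).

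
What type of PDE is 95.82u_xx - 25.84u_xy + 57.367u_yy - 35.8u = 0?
With A = 95.82, B = -25.84, C = 57.367, the discriminant is -21319.91816. This is an elliptic PDE.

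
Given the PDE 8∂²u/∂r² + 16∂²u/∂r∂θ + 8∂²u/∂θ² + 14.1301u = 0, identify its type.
The second-order coefficients are A = 8, B = 16, C = 8. Since B² - 4AC = 0 = 0, this is a parabolic PDE.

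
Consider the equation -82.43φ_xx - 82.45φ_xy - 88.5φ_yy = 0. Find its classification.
Elliptic. (A = -82.43, B = -82.45, C = -88.5 gives B² - 4AC = -22382.2175.)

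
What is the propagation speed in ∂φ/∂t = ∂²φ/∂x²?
Infinite. The heat equation is parabolic, not hyperbolic, so disturbances propagate instantly.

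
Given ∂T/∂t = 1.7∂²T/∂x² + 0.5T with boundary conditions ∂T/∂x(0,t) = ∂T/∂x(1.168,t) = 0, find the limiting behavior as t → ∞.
T grows unboundedly. With Neumann BCs the constant mode has diffusion eigenvalue 0, so any r > 0 makes it grow like e^(0.5t); solution grows exponentially.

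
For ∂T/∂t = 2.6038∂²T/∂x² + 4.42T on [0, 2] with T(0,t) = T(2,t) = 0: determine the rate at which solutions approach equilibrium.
Eigenvalues: λₙ = 2.6038n²π²/2² - 4.42.
First three modes:
  n=1: λ₁ = 2.6038π²/2² - 4.42 ≈ 2.005
  n=2: λ₂ = 10.4152π²/2² - 4.42 ≈ 21.278
  n=3: λ₃ = 23.4342π²/2² - 4.42 ≈ 53.402
Since 2.6038π²/2² ≈ 6.425 > 4.42, all λₙ > 0.
The n=1 mode decays slowest → dominates as t → ∞.
Asymptotic: T ~ c₁ sin(πx/2) e^{-λ₁t} with decay rate λ₁ ≈ 2.005.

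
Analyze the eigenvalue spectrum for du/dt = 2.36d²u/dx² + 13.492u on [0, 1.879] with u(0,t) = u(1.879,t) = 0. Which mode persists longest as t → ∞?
Eigenvalues: λₙ = 2.36n²π²/1.879² - 13.492.
First three modes:
  n=1: λ₁ = 2.36π²/1.879² - 13.492 ≈ -6.895
  n=2: λ₂ = 9.44π²/1.879² - 13.492 ≈ 12.897
  n=3: λ₃ = 21.24π²/1.879² - 13.492 ≈ 45.883
Since 2.36π²/1.879² ≈ 6.597 < 13.492, λ₁ < 0.
The n=1 mode grows fastest (−λₙ is largest for n=1) → dominates.
Asymptotic: u ~ c₁ sin(πx/1.879) e^{6.895t} (exponential growth at rate −λ₁ ≈ 6.895).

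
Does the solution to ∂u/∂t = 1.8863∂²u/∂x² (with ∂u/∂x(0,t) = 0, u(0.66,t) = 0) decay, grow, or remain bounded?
u → 0. Heat escapes through the Dirichlet boundary.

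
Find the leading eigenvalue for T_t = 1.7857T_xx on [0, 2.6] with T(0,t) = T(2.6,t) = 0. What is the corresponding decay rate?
Eigenvalues: λₙ = 1.7857n²π²/2.6².
First three modes:
  n=1: λ₁ = 1.7857π²/2.6² ≈ 2.607
  n=2: λ₂ = 7.1428π²/2.6² ≈ 10.428 (4× faster decay)
  n=3: λ₃ = 16.0713π²/2.6² ≈ 23.464 (9× faster decay)
As t → ∞, higher modes decay exponentially faster. The n=1 mode dominates: T ~ c₁ sin(πx/2.6) e^{-λ₁t}.
Decay rate: λ₁ = 1.7857π²/2.6² ≈ 2.607.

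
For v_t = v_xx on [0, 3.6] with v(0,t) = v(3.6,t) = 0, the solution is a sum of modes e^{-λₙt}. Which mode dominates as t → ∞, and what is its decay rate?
Eigenvalues: λₙ = n²π²/3.6².
First three modes:
  n=1: λ₁ = π²/3.6² ≈ 0.762
  n=2: λ₂ = 4π²/3.6² ≈ 3.046 (4× faster decay)
  n=3: λ₃ = 9π²/3.6² ≈ 6.854 (9× faster decay)
As t → ∞, higher modes decay exponentially faster. The n=1 mode dominates: v ~ c₁ sin(πx/3.6) e^{-λ₁t}.
Decay rate: λ₁ = π²/3.6² ≈ 0.762.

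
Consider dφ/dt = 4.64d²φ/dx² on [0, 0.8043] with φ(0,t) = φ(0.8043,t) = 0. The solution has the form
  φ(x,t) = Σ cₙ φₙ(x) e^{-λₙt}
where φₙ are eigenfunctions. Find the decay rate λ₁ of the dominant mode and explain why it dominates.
Eigenvalues: λₙ = 4.64n²π²/0.8043².
First three modes:
  n=1: λ₁ = 4.64π²/0.8043² ≈ 70.792
  n=2: λ₂ = 18.56π²/0.8043² ≈ 283.166 (4× faster decay)
  n=3: λ₃ = 41.76π²/0.8043² ≈ 637.124 (9× faster decay)
As t → ∞, higher modes decay exponentially faster. The n=1 mode dominates: φ ~ c₁ sin(πx/0.8043) e^{-λ₁t}.
Decay rate: λ₁ = 4.64π²/0.8043² ≈ 70.792.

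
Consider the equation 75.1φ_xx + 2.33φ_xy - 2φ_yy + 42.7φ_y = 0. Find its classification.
Hyperbolic. (A = 75.1, B = 2.33, C = -2 gives B² - 4AC = 606.2289.)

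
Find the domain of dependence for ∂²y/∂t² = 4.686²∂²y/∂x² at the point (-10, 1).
Domain of dependence: [-14.686, -5.314]. Signals travel at speed 4.686, so data within |x - -10| ≤ 4.686·1 = 4.686 can reach the point.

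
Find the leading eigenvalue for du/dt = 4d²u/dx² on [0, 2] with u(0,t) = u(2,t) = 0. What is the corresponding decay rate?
Eigenvalues: λₙ = 4n²π²/2².
First three modes:
  n=1: λ₁ = 4π²/2² ≈ 9.87
  n=2: λ₂ = 16π²/2² ≈ 39.478 (4× faster decay)
  n=3: λ₃ = 36π²/2² ≈ 88.826 (9× faster decay)
As t → ∞, higher modes decay exponentially faster. The n=1 mode dominates: u ~ c₁ sin(πx/2) e^{-λ₁t}.
Decay rate: λ₁ = 4π²/2² ≈ 9.87.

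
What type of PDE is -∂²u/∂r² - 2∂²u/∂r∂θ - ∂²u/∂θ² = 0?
With A = -1, B = -2, C = -1, the discriminant is 0. This is a parabolic PDE.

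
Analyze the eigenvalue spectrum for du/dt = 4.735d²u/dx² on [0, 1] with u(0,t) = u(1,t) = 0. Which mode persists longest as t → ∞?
Eigenvalues: λₙ = 4.735n²π².
First three modes:
  n=1: λ₁ = 4.735π² ≈ 46.733
  n=2: λ₂ = 18.94π² ≈ 186.93 (4× faster decay)
  n=3: λ₃ = 42.615π² ≈ 420.593 (9× faster decay)
As t → ∞, higher modes decay exponentially faster. The n=1 mode dominates: u ~ c₁ sin(πx) e^{-λ₁t}.
Decay rate: λ₁ = 4.735π² ≈ 46.733.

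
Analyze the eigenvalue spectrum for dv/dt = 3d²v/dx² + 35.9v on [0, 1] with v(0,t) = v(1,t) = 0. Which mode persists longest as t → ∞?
Eigenvalues: λₙ = 3n²π²/1² - 35.9.
First three modes:
  n=1: λ₁ = 3π² - 35.9 ≈ -6.291
  n=2: λ₂ = 12π² - 35.9 ≈ 82.535
  n=3: λ₃ = 27π² - 35.9 ≈ 230.579
Since 3π² ≈ 29.609 < 35.9, λ₁ < 0.
The n=1 mode grows fastest (−λₙ is largest for n=1) → dominates.
Asymptotic: v ~ c₁ sin(πx/1) e^{6.291t} (exponential growth at rate −λ₁ ≈ 6.291).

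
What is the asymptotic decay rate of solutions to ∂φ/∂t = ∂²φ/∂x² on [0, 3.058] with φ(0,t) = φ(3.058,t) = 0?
Eigenvalues: λₙ = n²π²/3.058².
First three modes:
  n=1: λ₁ = π²/3.058² ≈ 1.055
  n=2: λ₂ = 4π²/3.058² ≈ 4.222 (4× faster decay)
  n=3: λ₃ = 9π²/3.058² ≈ 9.499 (9× faster decay)
As t → ∞, higher modes decay exponentially faster. The n=1 mode dominates: φ ~ c₁ sin(πx/3.058) e^{-λ₁t}.
Decay rate: λ₁ = π²/3.058² ≈ 1.055.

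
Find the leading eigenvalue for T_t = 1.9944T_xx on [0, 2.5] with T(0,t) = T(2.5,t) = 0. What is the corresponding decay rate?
Eigenvalues: λₙ = 1.9944n²π²/2.5².
First three modes:
  n=1: λ₁ = 1.9944π²/2.5² ≈ 3.149
  n=2: λ₂ = 7.9776π²/2.5² ≈ 12.598 (4× faster decay)
  n=3: λ₃ = 17.9496π²/2.5² ≈ 28.345 (9× faster decay)
As t → ∞, higher modes decay exponentially faster. The n=1 mode dominates: T ~ c₁ sin(πx/2.5) e^{-λ₁t}.
Decay rate: λ₁ = 1.9944π²/2.5² ≈ 3.149.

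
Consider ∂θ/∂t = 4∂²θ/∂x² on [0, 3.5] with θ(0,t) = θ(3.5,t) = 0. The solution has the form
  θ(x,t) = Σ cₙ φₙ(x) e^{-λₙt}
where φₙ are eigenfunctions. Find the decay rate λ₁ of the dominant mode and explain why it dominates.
Eigenvalues: λₙ = 4n²π²/3.5².
First three modes:
  n=1: λ₁ = 4π²/3.5² ≈ 3.223
  n=2: λ₂ = 16π²/3.5² ≈ 12.891 (4× faster decay)
  n=3: λ₃ = 36π²/3.5² ≈ 29.005 (9× faster decay)
As t → ∞, higher modes decay exponentially faster. The n=1 mode dominates: θ ~ c₁ sin(πx/3.5) e^{-λ₁t}.
Decay rate: λ₁ = 4π²/3.5² ≈ 3.223.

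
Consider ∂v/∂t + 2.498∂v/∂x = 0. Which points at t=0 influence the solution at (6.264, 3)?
A single point: x = -1.23. The characteristic through (6.264, 3) is x - 2.498t = const, so x = 6.264 - 2.498·3 = -1.23.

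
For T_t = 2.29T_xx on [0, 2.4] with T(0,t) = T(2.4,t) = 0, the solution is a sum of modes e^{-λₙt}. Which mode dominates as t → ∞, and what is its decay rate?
Eigenvalues: λₙ = 2.29n²π²/2.4².
First three modes:
  n=1: λ₁ = 2.29π²/2.4² ≈ 3.924
  n=2: λ₂ = 9.16π²/2.4² ≈ 15.695 (4× faster decay)
  n=3: λ₃ = 20.61π²/2.4² ≈ 35.315 (9× faster decay)
As t → ∞, higher modes decay exponentially faster. The n=1 mode dominates: T ~ c₁ sin(πx/2.4) e^{-λ₁t}.
Decay rate: λ₁ = 2.29π²/2.4² ≈ 3.924.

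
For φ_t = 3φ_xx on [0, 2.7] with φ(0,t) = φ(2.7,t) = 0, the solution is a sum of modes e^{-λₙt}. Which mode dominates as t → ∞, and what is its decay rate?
Eigenvalues: λₙ = 3n²π²/2.7².
First three modes:
  n=1: λ₁ = 3π²/2.7² ≈ 4.062
  n=2: λ₂ = 12π²/2.7² ≈ 16.246 (4× faster decay)
  n=3: λ₃ = 27π²/2.7² ≈ 36.554 (9× faster decay)
As t → ∞, higher modes decay exponentially faster. The n=1 mode dominates: φ ~ c₁ sin(πx/2.7) e^{-λ₁t}.
Decay rate: λ₁ = 3π²/2.7² ≈ 4.062.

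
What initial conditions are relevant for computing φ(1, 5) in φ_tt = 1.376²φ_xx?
Domain of dependence: [-5.88, 7.88]. Signals travel at speed 1.376, so data within |x - 1| ≤ 1.376·5 = 6.88 can reach the point.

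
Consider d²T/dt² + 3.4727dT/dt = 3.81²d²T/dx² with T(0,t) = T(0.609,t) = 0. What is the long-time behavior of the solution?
As t → ∞, T → 0. Damping (γ=3.4727) dissipates energy; oscillations decay exponentially.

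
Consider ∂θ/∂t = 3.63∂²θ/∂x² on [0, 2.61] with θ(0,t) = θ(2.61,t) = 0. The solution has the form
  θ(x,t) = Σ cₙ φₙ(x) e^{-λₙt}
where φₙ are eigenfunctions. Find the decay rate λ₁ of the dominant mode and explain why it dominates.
Eigenvalues: λₙ = 3.63n²π²/2.61².
First three modes:
  n=1: λ₁ = 3.63π²/2.61² ≈ 5.259
  n=2: λ₂ = 14.52π²/2.61² ≈ 21.037 (4× faster decay)
  n=3: λ₃ = 32.67π²/2.61² ≈ 47.333 (9× faster decay)
As t → ∞, higher modes decay exponentially faster. The n=1 mode dominates: θ ~ c₁ sin(πx/2.61) e^{-λ₁t}.
Decay rate: λ₁ = 3.63π²/2.61² ≈ 5.259.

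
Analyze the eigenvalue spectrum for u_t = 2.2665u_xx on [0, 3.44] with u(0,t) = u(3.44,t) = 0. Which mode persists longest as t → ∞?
Eigenvalues: λₙ = 2.2665n²π²/3.44².
First three modes:
  n=1: λ₁ = 2.2665π²/3.44² ≈ 1.89
  n=2: λ₂ = 9.066π²/3.44² ≈ 7.561 (4× faster decay)
  n=3: λ₃ = 20.3985π²/3.44² ≈ 17.013 (9× faster decay)
As t → ∞, higher modes decay exponentially faster. The n=1 mode dominates: u ~ c₁ sin(πx/3.44) e^{-λ₁t}.
Decay rate: λ₁ = 2.2665π²/3.44² ≈ 1.89.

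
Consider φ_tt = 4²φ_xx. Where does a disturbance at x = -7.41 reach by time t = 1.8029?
Domain of influence: [-14.6216, -0.1984]. Data at x = -7.41 spreads outward at speed 4.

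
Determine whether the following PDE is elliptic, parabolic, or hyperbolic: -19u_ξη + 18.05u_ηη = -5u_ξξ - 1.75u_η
Rewriting in standard form: 5u_ξξ - 19u_ξη + 18.05u_ηη + 1.75u_η = 0. Coefficients: A = 5, B = -19, C = 18.05. B² - 4AC = 0, which is zero, so the equation is parabolic.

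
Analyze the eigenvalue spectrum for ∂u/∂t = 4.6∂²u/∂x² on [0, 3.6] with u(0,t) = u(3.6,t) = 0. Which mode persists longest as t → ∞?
Eigenvalues: λₙ = 4.6n²π²/3.6².
First three modes:
  n=1: λ₁ = 4.6π²/3.6² ≈ 3.503
  n=2: λ₂ = 18.4π²/3.6² ≈ 14.012 (4× faster decay)
  n=3: λ₃ = 41.4π²/3.6² ≈ 31.528 (9× faster decay)
As t → ∞, higher modes decay exponentially faster. The n=1 mode dominates: u ~ c₁ sin(πx/3.6) e^{-λ₁t}.
Decay rate: λ₁ = 4.6π²/3.6² ≈ 3.503.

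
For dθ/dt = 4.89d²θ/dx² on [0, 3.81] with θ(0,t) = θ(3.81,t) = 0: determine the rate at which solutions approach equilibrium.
Eigenvalues: λₙ = 4.89n²π²/3.81².
First three modes:
  n=1: λ₁ = 4.89π²/3.81² ≈ 3.325
  n=2: λ₂ = 19.56π²/3.81² ≈ 13.299 (4× faster decay)
  n=3: λ₃ = 44.01π²/3.81² ≈ 29.923 (9× faster decay)
As t → ∞, higher modes decay exponentially faster. The n=1 mode dominates: θ ~ c₁ sin(πx/3.81) e^{-λ₁t}.
Decay rate: λ₁ = 4.89π²/3.81² ≈ 3.325.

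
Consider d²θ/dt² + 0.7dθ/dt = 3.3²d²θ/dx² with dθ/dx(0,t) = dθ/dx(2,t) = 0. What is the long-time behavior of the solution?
As t → ∞, θ → constant (steady state). Damping (γ=0.7) dissipates the nonconstant modes; with Neumann BCs the spatial average obeys M''+γM'=0 and tends to a finite limit.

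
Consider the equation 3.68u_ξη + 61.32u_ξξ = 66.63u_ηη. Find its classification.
Rewriting in standard form: 61.32u_ξξ + 3.68u_ξη - 66.63u_ηη = 0. Hyperbolic. (A = 61.32, B = 3.68, C = -66.63 gives B² - 4AC = 16356.5488.)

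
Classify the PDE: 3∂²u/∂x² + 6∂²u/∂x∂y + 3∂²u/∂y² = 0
A = 3, B = 6, C = 3. Discriminant B² - 4AC = 0. Since 0 = 0, parabolic.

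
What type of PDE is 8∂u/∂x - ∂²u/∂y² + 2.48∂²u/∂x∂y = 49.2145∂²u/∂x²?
Rewriting in standard form: -49.2145∂²u/∂x² + 2.48∂²u/∂x∂y - ∂²u/∂y² + 8∂u/∂x = 0. With A = -49.2145, B = 2.48, C = -1, the discriminant is -190.7076. This is an elliptic PDE.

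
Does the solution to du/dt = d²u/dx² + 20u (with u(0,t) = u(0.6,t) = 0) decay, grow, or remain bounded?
u → 0. Diffusion dominates reaction (r=20 < κπ²/L²≈27.42); solution decays.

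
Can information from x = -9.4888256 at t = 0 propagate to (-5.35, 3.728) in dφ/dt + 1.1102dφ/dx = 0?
Yes. The characteristic through (-5.35, 3.728) passes through x = -9.4888256.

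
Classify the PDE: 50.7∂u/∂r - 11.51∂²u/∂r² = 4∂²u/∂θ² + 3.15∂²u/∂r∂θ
Rewriting in standard form: -11.51∂²u/∂r² - 3.15∂²u/∂r∂θ - 4∂²u/∂θ² + 50.7∂u/∂r = 0. A = -11.51, B = -3.15, C = -4. Discriminant B² - 4AC = -174.2375. Since -174.2375 < 0, elliptic.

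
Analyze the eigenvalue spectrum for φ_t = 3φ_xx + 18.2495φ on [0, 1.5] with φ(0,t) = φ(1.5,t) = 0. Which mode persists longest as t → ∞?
Eigenvalues: λₙ = 3n²π²/1.5² - 18.2495.
First three modes:
  n=1: λ₁ = 3π²/1.5² - 18.2495 ≈ -5.09
  n=2: λ₂ = 12π²/1.5² - 18.2495 ≈ 34.388
  n=3: λ₃ = 27π²/1.5² - 18.2495 ≈ 100.186
Since 3π²/1.5² ≈ 13.159 < 18.2495, λ₁ < 0.
The n=1 mode grows fastest (−λₙ is largest for n=1) → dominates.
Asymptotic: φ ~ c₁ sin(πx/1.5) e^{5.09t} (exponential growth at rate −λ₁ ≈ 5.09).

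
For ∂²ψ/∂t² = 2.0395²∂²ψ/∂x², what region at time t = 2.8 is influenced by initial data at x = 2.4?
Domain of influence: [-3.3106, 8.1106]. Data at x = 2.4 spreads outward at speed 2.0395.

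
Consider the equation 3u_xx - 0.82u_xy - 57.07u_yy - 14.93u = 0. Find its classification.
Hyperbolic. (A = 3, B = -0.82, C = -57.07 gives B² - 4AC = 685.5124.)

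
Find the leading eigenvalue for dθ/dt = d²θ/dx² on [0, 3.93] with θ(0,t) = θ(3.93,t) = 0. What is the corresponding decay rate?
Eigenvalues: λₙ = n²π²/3.93².
First three modes:
  n=1: λ₁ = π²/3.93² ≈ 0.639
  n=2: λ₂ = 4π²/3.93² ≈ 2.556 (4× faster decay)
  n=3: λ₃ = 9π²/3.93² ≈ 5.751 (9× faster decay)
As t → ∞, higher modes decay exponentially faster. The n=1 mode dominates: θ ~ c₁ sin(πx/3.93) e^{-λ₁t}.
Decay rate: λ₁ = π²/3.93² ≈ 0.639.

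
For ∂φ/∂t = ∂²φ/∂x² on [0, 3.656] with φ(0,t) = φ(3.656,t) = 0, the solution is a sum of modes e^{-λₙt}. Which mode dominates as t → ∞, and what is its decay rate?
Eigenvalues: λₙ = n²π²/3.656².
First three modes:
  n=1: λ₁ = π²/3.656² ≈ 0.738
  n=2: λ₂ = 4π²/3.656² ≈ 2.954 (4× faster decay)
  n=3: λ₃ = 9π²/3.656² ≈ 6.646 (9× faster decay)
As t → ∞, higher modes decay exponentially faster. The n=1 mode dominates: φ ~ c₁ sin(πx/3.656) e^{-λ₁t}.
Decay rate: λ₁ = π²/3.656² ≈ 0.738.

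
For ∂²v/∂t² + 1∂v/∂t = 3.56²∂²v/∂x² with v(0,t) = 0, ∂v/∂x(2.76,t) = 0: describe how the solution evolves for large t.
v → 0. Damping (γ=1) dissipates energy; oscillations decay exponentially.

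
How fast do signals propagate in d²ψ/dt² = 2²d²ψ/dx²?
Speed = 2. Information travels along characteristics x = x₀ ± 2t.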